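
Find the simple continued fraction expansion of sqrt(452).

[21; (3, 1, 5, 3, 10, 3, 5, 1, 3, 42)]

Write x_i = (sqrt(452) + m_i)/d_i with (m_0, d_0) = (0, 1). a_0 = floor(sqrt(452)) = 21, since 21^2 = 441 <= 452 < 484 = 22^2.
Iterate m_{i+1} = d_i*a_i - m_i, d_{i+1} = (452 - m_{i+1}^2)/d_i, a_{i+1} = floor((a_0 + m_{i+1})/d_{i+1}):
  m_1 = 1*21 - 0 = 21, d_1 = (452 - 21^2)/1 = 11/1 = 11, a_1 = floor((21 + 21)/11) = 3.
  m_2 = 11*3 - 21 = 12, d_2 = (452 - 12^2)/11 = 308/11 = 28, a_2 = floor((21 + 12)/28) = 1.
  m_3 = 28*1 - 12 = 16, d_3 = (452 - 16^2)/28 = 196/28 = 7, a_3 = floor((21 + 16)/7) = 5.
  m_4 = 7*5 - 16 = 19, d_4 = (452 - 19^2)/7 = 91/7 = 13, a_4 = floor((21 + 19)/13) = 3.
  m_5 = 13*3 - 19 = 20, d_5 = (452 - 20^2)/13 = 52/13 = 4, a_5 = floor((21 + 20)/4) = 10.
  m_6 = 4*10 - 20 = 20, d_6 = (452 - 20^2)/4 = 52/4 = 13, a_6 = floor((21 + 20)/13) = 3.
  m_7 = 13*3 - 20 = 19, d_7 = (452 - 19^2)/13 = 91/13 = 7, a_7 = floor((21 + 19)/7) = 5.
  m_8 = 7*5 - 19 = 16, d_8 = (452 - 16^2)/7 = 196/7 = 28, a_8 = floor((21 + 16)/28) = 1.
  m_9 = 28*1 - 16 = 12, d_9 = (452 - 12^2)/28 = 308/28 = 11, a_9 = floor((21 + 12)/11) = 3.
  m_10 = 11*3 - 12 = 21, d_10 = (452 - 21^2)/11 = 11/11 = 1, a_10 = floor((21 + 21)/1) = 42.
  m_11 = 1*42 - 21 = 21, d_11 = (452 - 21^2)/1 = 11/1 = 11: (m_11, d_11) = (m_1, d_1) = (21, 11), so from here the quotients repeat a_1, ..., a_10; the period length is 10.
Hence the expansion of sqrt(452) is a_0 = 21 followed by the repeating block 3, 1, 5, 3, 10, 3, 5, 1, 3, 42 (period 10).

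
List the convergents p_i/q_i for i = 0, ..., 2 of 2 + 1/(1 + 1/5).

Using the convergent recurrence p_i = a_i*p_{i-1} + p_{i-2}, q_i = a_i*q_{i-1} + q_{i-2} with p_{-2}=0, p_{-1}=1, q_{-2}=1, q_{-1}=0:
  i=0: a_0=2, p_0 = 2*1 + 0 = 2, q_0 = 2*0 + 1 = 1.
  i=1: a_1=1, p_1 = 1*2 + 1 = 3, q_1 = 1*1 + 0 = 1.
  i=2: a_2=5, p_2 = 5*3 + 2 = 17, q_2 = 5*1 + 1 = 6.

2/1, 3/1, 17/6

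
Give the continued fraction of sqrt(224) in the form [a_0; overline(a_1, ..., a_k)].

Write x_i = (sqrt(224) + m_i)/d_i with (m_0, d_0) = (0, 1). a_0 = floor(sqrt(224)) = 14, since 14^2 = 196 <= 224 < 225 = 15^2.
Iterate m_{i+1} = d_i*a_i - m_i, d_{i+1} = (224 - m_{i+1}^2)/d_i, a_{i+1} = floor((a_0 + m_{i+1})/d_{i+1}):
  m_1 = 1*14 - 0 = 14, d_1 = (224 - 14^2)/1 = 28/1 = 28, a_1 = floor((14 + 14)/28) = 1.
  m_2 = 28*1 - 14 = 14, d_2 = (224 - 14^2)/28 = 28/28 = 1, a_2 = floor((14 + 14)/1) = 28.
  m_3 = 1*28 - 14 = 14, d_3 = (224 - 14^2)/1 = 28/1 = 28: (m_3, d_3) = (m_1, d_1) = (14, 28), so from here the quotients repeat a_1, a_2; the period length is 2.
Hence the expansion of sqrt(224) is a_0 = 14 followed by the repeating block 1, 28 (period 2).

[14; overline(1, 28)]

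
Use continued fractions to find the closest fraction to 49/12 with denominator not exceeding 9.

Expand x = 49/12 as a continued fraction with the Euclidean algorithm:
  49 = 4*12 + 1, so a_0 = 4.
  12 = 12*1 + 0, so a_1 = 12.
so x = [4; 12].
Convergents (p_i = a_i*p_{i-1} + p_{i-2}, q_i = a_i*q_{i-1} + q_{i-2} with p_{-2}=0, p_{-1}=1, q_{-2}=1, q_{-1}=0), until the denominator exceeds 9:
  i=0: a_0=4, p_0 = 4*1 + 0 = 4, q_0 = 4*0 + 1 = 1.
  i=1: a_1=12, p_1 = 12*4 + 1 = 49, q_1 = 12*1 + 0 = 12.
q_1 = 12 > 9, so the last convergent with denominator <= 9 is p_0/q_0 = 4/1.
The closest fraction with denominator <= 9 is either p_0/q_0 or the intermediate fraction (k*p_0 + p_{-1})/(k*q_0 + q_{-1}) with the largest k >= 1 whose denominator stays <= 9; these approach x as k grows, and every other convergent or intermediate fraction in range is farther away.
Largest k: floor((9 - q_{-1})/q_0) = floor((9 - 0)/1) = 9 (using the seeds p_{-1} = 1, q_{-1} = 0).
That gives (9*4 + 1)/(9*1 + 0) = 37/9.
Compare the errors: |x - 4/1| = |49*1 - 4*12|/(12*1) = 1/12, and |x - 37/9| = |49*9 - 37*12|/(12*9) = 3/108.
Cross-multiplying, 3*12 = 36 < 108 = 1*108, so 3/108 is smaller: the intermediate fraction 37/9 is closer to x than 4/1.

37/9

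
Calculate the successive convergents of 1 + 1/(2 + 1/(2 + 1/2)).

Using the convergent recurrence p_i = a_i*p_{i-1} + p_{i-2}, q_i = a_i*q_{i-1} + q_{i-2} with p_{-2}=0, p_{-1}=1, q_{-2}=1, q_{-1}=0:
  i=0: a_0=1, p_0 = 1*1 + 0 = 1, q_0 = 1*0 + 1 = 1.
  i=1: a_1=2, p_1 = 2*1 + 1 = 3, q_1 = 2*1 + 0 = 2.
  i=2: a_2=2, p_2 = 2*3 + 1 = 7, q_2 = 2*2 + 1 = 5.
  i=3: a_3=2, p_3 = 2*7 + 3 = 17, q_3 = 2*5 + 2 = 12.

1/1, 3/2, 7/5, 17/12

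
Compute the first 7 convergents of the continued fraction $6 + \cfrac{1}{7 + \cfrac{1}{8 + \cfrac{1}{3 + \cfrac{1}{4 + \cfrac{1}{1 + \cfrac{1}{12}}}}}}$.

Using the convergent recurrence p_i = a_i*p_{i-1} + p_{i-2}, q_i = a_i*q_{i-1} + q_{i-2} with p_{-2}=0, p_{-1}=1, q_{-2}=1, q_{-1}=0:
  i=0: a_0=6, p_0 = 6*1 + 0 = 6, q_0 = 6*0 + 1 = 1.
  i=1: a_1=7, p_1 = 7*6 + 1 = 43, q_1 = 7*1 + 0 = 7.
  i=2: a_2=8, p_2 = 8*43 + 6 = 350, q_2 = 8*7 + 1 = 57.
  i=3: a_3=3, p_3 = 3*350 + 43 = 1093, q_3 = 3*57 + 7 = 178.
  i=4: a_4=4, p_4 = 4*1093 + 350 = 4722, q_4 = 4*178 + 57 = 769.
  i=5: a_5=1, p_5 = 1*4722 + 1093 = 5815, q_5 = 1*769 + 178 = 947.
  i=6: a_6=12, p_6 = 12*5815 + 4722 = 74502, q_6 = 12*947 + 769 = 12133.

6/1, 43/7, 350/57, 1093/178, 4722/769, 5815/947, 74502/12133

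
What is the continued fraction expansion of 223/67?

[3; 3, 22]

Run the Euclidean algorithm on 223 and 67; the successive quotients are the partial quotients a_0, a_1, ... (each step inverts the fractional part left over by the previous one):
  223 = 3*67 + 22, so a_0 = 3.
  67 = 3*22 + 1, so a_1 = 3.
  22 = 22*1 + 0, so a_2 = 22.
The remainder reaches 0 after 3 divisions, so the expansion has 3 partial quotients, read off in order.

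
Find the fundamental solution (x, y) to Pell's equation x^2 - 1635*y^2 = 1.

(x, y) = (115321, 2852)

First expand sqrt(1635) as a continued fraction. With x_i = (sqrt(1635) + m_i)/d_i and (m_0, d_0) = (0, 1): a_0 = floor(sqrt(1635)) = 40, since 40^2 = 1600 <= 1635 < 1681 = 41^2.
Iterate m_{i+1} = d_i*a_i - m_i, d_{i+1} = (1635 - m_{i+1}^2)/d_i, a_{i+1} = floor((a_0 + m_{i+1})/d_{i+1}):
  m_1 = 1*40 - 0 = 40, d_1 = (1635 - 40^2)/1 = 35/1 = 35, a_1 = floor((40 + 40)/35) = 2.
  m_2 = 35*2 - 40 = 30, d_2 = (1635 - 30^2)/35 = 735/35 = 21, a_2 = floor((40 + 30)/21) = 3.
  m_3 = 21*3 - 30 = 33, d_3 = (1635 - 33^2)/21 = 546/21 = 26, a_3 = floor((40 + 33)/26) = 2.
  m_4 = 26*2 - 33 = 19, d_4 = (1635 - 19^2)/26 = 1274/26 = 49, a_4 = floor((40 + 19)/49) = 1.
  m_5 = 49*1 - 19 = 30, d_5 = (1635 - 30^2)/49 = 735/49 = 15, a_5 = floor((40 + 30)/15) = 4.
  m_6 = 15*4 - 30 = 30, d_6 = (1635 - 30^2)/15 = 735/15 = 49, a_6 = floor((40 + 30)/49) = 1.
  m_7 = 49*1 - 30 = 19, d_7 = (1635 - 19^2)/49 = 1274/49 = 26, a_7 = floor((40 + 19)/26) = 2.
  m_8 = 26*2 - 19 = 33, d_8 = (1635 - 33^2)/26 = 546/26 = 21, a_8 = floor((40 + 33)/21) = 3.
  m_9 = 21*3 - 33 = 30, d_9 = (1635 - 30^2)/21 = 735/21 = 35, a_9 = floor((40 + 30)/35) = 2.
  m_10 = 35*2 - 30 = 40, d_10 = (1635 - 40^2)/35 = 35/35 = 1, a_10 = floor((40 + 40)/1) = 80.
  m_11 = 1*80 - 40 = 40, d_11 = (1635 - 40^2)/1 = 35/1 = 35: (m_11, d_11) = (m_1, d_1) = (40, 35), so from here the quotients repeat a_1, ..., a_10; the period length is 10.
So sqrt(1635) = [40; (2, 3, 2, 1, 4, 1, 2, 3, 2, 80)] with period length k = 10.
k is even, so the fundamental solution of x^2 - 1635y^2 = 1 is (p_{k-1}, q_{k-1}) = (p_9, q_9); compute convergents through index 9.
Convergents (p_i = a_i*p_{i-1} + p_{i-2}, q_i = a_i*q_{i-1} + q_{i-2} with p_{-2}=0, p_{-1}=1, q_{-2}=1, q_{-1}=0):
  i=0: a_0=40, p_0 = 40*1 + 0 = 40, q_0 = 40*0 + 1 = 1.
  i=1: a_1=2, p_1 = 2*40 + 1 = 81, q_1 = 2*1 + 0 = 2.
  i=2: a_2=3, p_2 = 3*81 + 40 = 283, q_2 = 3*2 + 1 = 7.
  i=3: a_3=2, p_3 = 2*283 + 81 = 647, q_3 = 2*7 + 2 = 16.
  i=4: a_4=1, p_4 = 1*647 + 283 = 930, q_4 = 1*16 + 7 = 23.
  i=5: a_5=4, p_5 = 4*930 + 647 = 4367, q_5 = 4*23 + 16 = 108.
  i=6: a_6=1, p_6 = 1*4367 + 930 = 5297, q_6 = 1*108 + 23 = 131.
  i=7: a_7=2, p_7 = 2*5297 + 4367 = 14961, q_7 = 2*131 + 108 = 370.
  i=8: a_8=3, p_8 = 3*14961 + 5297 = 50180, q_8 = 3*370 + 131 = 1241.
  i=9: a_9=2, p_9 = 2*50180 + 14961 = 115321, q_9 = 2*1241 + 370 = 2852.
Check: 115321^2 - 1635*2852^2 = 13298933041 - 13298933040 = 1, so (x, y) = (115321, 2852) solves the equation, and by the theorem it is the least positive solution.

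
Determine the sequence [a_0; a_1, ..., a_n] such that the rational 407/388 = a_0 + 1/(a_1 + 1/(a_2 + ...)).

Run the Euclidean algorithm on 407 and 388; the successive quotients are the partial quotients a_0, a_1, ... (each step inverts the fractional part left over by the previous one):
  407 = 1*388 + 19, so a_0 = 1.
  388 = 20*19 + 8, so a_1 = 20.
  19 = 2*8 + 3, so a_2 = 2.
  8 = 2*3 + 2, so a_3 = 2.
  3 = 1*2 + 1, so a_4 = 1.
  2 = 2*1 + 0, so a_5 = 2.
The remainder reaches 0 after 6 divisions, so the expansion has 6 partial quotients, read off in order.

[1; 20, 2, 2, 1, 2]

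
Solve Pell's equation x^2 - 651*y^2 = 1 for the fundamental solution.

(x, y) = (1735, 68)

First expand sqrt(651) as a continued fraction. With x_i = (sqrt(651) + m_i)/d_i and (m_0, d_0) = (0, 1): a_0 = floor(sqrt(651)) = 25, since 25^2 = 625 <= 651 < 676 = 26^2.
Iterate m_{i+1} = d_i*a_i - m_i, d_{i+1} = (651 - m_{i+1}^2)/d_i, a_{i+1} = floor((a_0 + m_{i+1})/d_{i+1}):
  m_1 = 1*25 - 0 = 25, d_1 = (651 - 25^2)/1 = 26/1 = 26, a_1 = floor((25 + 25)/26) = 1.
  m_2 = 26*1 - 25 = 1, d_2 = (651 - 1^2)/26 = 650/26 = 25, a_2 = floor((25 + 1)/25) = 1.
  m_3 = 25*1 - 1 = 24, d_3 = (651 - 24^2)/25 = 75/25 = 3, a_3 = floor((25 + 24)/3) = 16.
  m_4 = 3*16 - 24 = 24, d_4 = (651 - 24^2)/3 = 75/3 = 25, a_4 = floor((25 + 24)/25) = 1.
  m_5 = 25*1 - 24 = 1, d_5 = (651 - 1^2)/25 = 650/25 = 26, a_5 = floor((25 + 1)/26) = 1.
  m_6 = 26*1 - 1 = 25, d_6 = (651 - 25^2)/26 = 26/26 = 1, a_6 = floor((25 + 25)/1) = 50.
  m_7 = 1*50 - 25 = 25, d_7 = (651 - 25^2)/1 = 26/1 = 26: (m_7, d_7) = (m_1, d_1) = (25, 26), so from here the quotients repeat a_1, ..., a_6; the period length is 6.
So sqrt(651) = [25; (1, 1, 16, 1, 1, 50)] with period length k = 6.
k is even, so the fundamental solution of x^2 - 651y^2 = 1 is (p_{k-1}, q_{k-1}) = (p_5, q_5); compute convergents through index 5.
Convergents (p_i = a_i*p_{i-1} + p_{i-2}, q_i = a_i*q_{i-1} + q_{i-2} with p_{-2}=0, p_{-1}=1, q_{-2}=1, q_{-1}=0):
  i=0: a_0=25, p_0 = 25*1 + 0 = 25, q_0 = 25*0 + 1 = 1.
  i=1: a_1=1, p_1 = 1*25 + 1 = 26, q_1 = 1*1 + 0 = 1.
  i=2: a_2=1, p_2 = 1*26 + 25 = 51, q_2 = 1*1 + 1 = 2.
  i=3: a_3=16, p_3 = 16*51 + 26 = 842, q_3 = 16*2 + 1 = 33.
  i=4: a_4=1, p_4 = 1*842 + 51 = 893, q_4 = 1*33 + 2 = 35.
  i=5: a_5=1, p_5 = 1*893 + 842 = 1735, q_5 = 1*35 + 33 = 68.
Check: 1735^2 - 651*68^2 = 3010225 - 3010224 = 1, so (x, y) = (1735, 68) solves the equation, and by the theorem it is the least positive solution.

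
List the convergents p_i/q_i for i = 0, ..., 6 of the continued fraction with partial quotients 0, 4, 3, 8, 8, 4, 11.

Using the convergent recurrence p_i = a_i*p_{i-1} + p_{i-2}, q_i = a_i*q_{i-1} + q_{i-2} with p_{-2}=0, p_{-1}=1, q_{-2}=1, q_{-1}=0:
  i=0: a_0=0, p_0 = 0*1 + 0 = 0, q_0 = 0*0 + 1 = 1.
  i=1: a_1=4, p_1 = 4*0 + 1 = 1, q_1 = 4*1 + 0 = 4.
  i=2: a_2=3, p_2 = 3*1 + 0 = 3, q_2 = 3*4 + 1 = 13.
  i=3: a_3=8, p_3 = 8*3 + 1 = 25, q_3 = 8*13 + 4 = 108.
  i=4: a_4=8, p_4 = 8*25 + 3 = 203, q_4 = 8*108 + 13 = 877.
  i=5: a_5=4, p_5 = 4*203 + 25 = 837, q_5 = 4*877 + 108 = 3616.
  i=6: a_6=11, p_6 = 11*837 + 203 = 9410, q_6 = 11*3616 + 877 = 40653.

0/1, 1/4, 3/13, 25/108, 203/877, 837/3616, 9410/40653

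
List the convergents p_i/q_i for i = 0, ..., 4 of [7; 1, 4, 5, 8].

Using the convergent recurrence p_i = a_i*p_{i-1} + p_{i-2}, q_i = a_i*q_{i-1} + q_{i-2} with p_{-2}=0, p_{-1}=1, q_{-2}=1, q_{-1}=0:
  i=0: a_0=7, p_0 = 7*1 + 0 = 7, q_0 = 7*0 + 1 = 1.
  i=1: a_1=1, p_1 = 1*7 + 1 = 8, q_1 = 1*1 + 0 = 1.
  i=2: a_2=4, p_2 = 4*8 + 7 = 39, q_2 = 4*1 + 1 = 5.
  i=3: a_3=5, p_3 = 5*39 + 8 = 203, q_3 = 5*5 + 1 = 26.
  i=4: a_4=8, p_4 = 8*203 + 39 = 1663, q_4 = 8*26 + 5 = 213.

7/1, 8/1, 39/5, 203/26, 1663/213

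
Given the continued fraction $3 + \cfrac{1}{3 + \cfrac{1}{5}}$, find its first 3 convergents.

Using the convergent recurrence p_i = a_i*p_{i-1} + p_{i-2}, q_i = a_i*q_{i-1} + q_{i-2} with p_{-2}=0, p_{-1}=1, q_{-2}=1, q_{-1}=0:
  i=0: a_0=3, p_0 = 3*1 + 0 = 3, q_0 = 3*0 + 1 = 1.
  i=1: a_1=3, p_1 = 3*3 + 1 = 10, q_1 = 3*1 + 0 = 3.
  i=2: a_2=5, p_2 = 5*10 + 3 = 53, q_2 = 5*3 + 1 = 16.

3/1, 10/3, 53/16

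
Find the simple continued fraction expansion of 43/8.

Run the Euclidean algorithm on 43 and 8; the successive quotients are the partial quotients a_0, a_1, ... (each step inverts the fractional part left over by the previous one):
  43 = 5*8 + 3, so a_0 = 5.
  8 = 2*3 + 2, so a_1 = 2.
  3 = 1*2 + 1, so a_2 = 1.
  2 = 2*1 + 0, so a_3 = 2.
The remainder reaches 0 after 4 divisions, so the expansion has 4 partial quotients, read off in order.

[5; 2, 1, 2]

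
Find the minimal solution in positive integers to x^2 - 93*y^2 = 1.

First expand sqrt(93) as a continued fraction. With x_i = (sqrt(93) + m_i)/d_i and (m_0, d_0) = (0, 1): a_0 = floor(sqrt(93)) = 9, since 9^2 = 81 <= 93 < 100 = 10^2.
Iterate m_{i+1} = d_i*a_i - m_i, d_{i+1} = (93 - m_{i+1}^2)/d_i, a_{i+1} = floor((a_0 + m_{i+1})/d_{i+1}):
  m_1 = 1*9 - 0 = 9, d_1 = (93 - 9^2)/1 = 12/1 = 12, a_1 = floor((9 + 9)/12) = 1.
  m_2 = 12*1 - 9 = 3, d_2 = (93 - 3^2)/12 = 84/12 = 7, a_2 = floor((9 + 3)/7) = 1.
  m_3 = 7*1 - 3 = 4, d_3 = (93 - 4^2)/7 = 77/7 = 11, a_3 = floor((9 + 4)/11) = 1.
  m_4 = 11*1 - 4 = 7, d_4 = (93 - 7^2)/11 = 44/11 = 4, a_4 = floor((9 + 7)/4) = 4.
  m_5 = 4*4 - 7 = 9, d_5 = (93 - 9^2)/4 = 12/4 = 3, a_5 = floor((9 + 9)/3) = 6.
  m_6 = 3*6 - 9 = 9, d_6 = (93 - 9^2)/3 = 12/3 = 4, a_6 = floor((9 + 9)/4) = 4.
  m_7 = 4*4 - 9 = 7, d_7 = (93 - 7^2)/4 = 44/4 = 11, a_7 = floor((9 + 7)/11) = 1.
  m_8 = 11*1 - 7 = 4, d_8 = (93 - 4^2)/11 = 77/11 = 7, a_8 = floor((9 + 4)/7) = 1.
  m_9 = 7*1 - 4 = 3, d_9 = (93 - 3^2)/7 = 84/7 = 12, a_9 = floor((9 + 3)/12) = 1.
  m_10 = 12*1 - 3 = 9, d_10 = (93 - 9^2)/12 = 12/12 = 1, a_10 = floor((9 + 9)/1) = 18.
  m_11 = 1*18 - 9 = 9, d_11 = (93 - 9^2)/1 = 12/1 = 12: (m_11, d_11) = (m_1, d_1) = (9, 12), so from here the quotients repeat a_1, ..., a_10; the period length is 10.
So sqrt(93) = [9; (1, 1, 1, 4, 6, 4, 1, 1, 1, 18)] with period length k = 10.
k is even, so the fundamental solution of x^2 - 93y^2 = 1 is (p_{k-1}, q_{k-1}) = (p_9, q_9); compute convergents through index 9.
Convergents (p_i = a_i*p_{i-1} + p_{i-2}, q_i = a_i*q_{i-1} + q_{i-2} with p_{-2}=0, p_{-1}=1, q_{-2}=1, q_{-1}=0):
  i=0: a_0=9, p_0 = 9*1 + 0 = 9, q_0 = 9*0 + 1 = 1.
  i=1: a_1=1, p_1 = 1*9 + 1 = 10, q_1 = 1*1 + 0 = 1.
  i=2: a_2=1, p_2 = 1*10 + 9 = 19, q_2 = 1*1 + 1 = 2.
  i=3: a_3=1, p_3 = 1*19 + 10 = 29, q_3 = 1*2 + 1 = 3.
  i=4: a_4=4, p_4 = 4*29 + 19 = 135, q_4 = 4*3 + 2 = 14.
  i=5: a_5=6, p_5 = 6*135 + 29 = 839, q_5 = 6*14 + 3 = 87.
  i=6: a_6=4, p_6 = 4*839 + 135 = 3491, q_6 = 4*87 + 14 = 362.
  i=7: a_7=1, p_7 = 1*3491 + 839 = 4330, q_7 = 1*362 + 87 = 449.
  i=8: a_8=1, p_8 = 1*4330 + 3491 = 7821, q_8 = 1*449 + 362 = 811.
  i=9: a_9=1, p_9 = 1*7821 + 4330 = 12151, q_9 = 1*811 + 449 = 1260.
Check: 12151^2 - 93*1260^2 = 147646801 - 147646800 = 1, so (x, y) = (12151, 1260) solves the equation, and by the theorem it is the least positive solution.

(x, y) = (12151, 1260)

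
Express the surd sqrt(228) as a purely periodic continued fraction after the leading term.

Write x_i = (sqrt(228) + m_i)/d_i with (m_0, d_0) = (0, 1). a_0 = floor(sqrt(228)) = 15, since 15^2 = 225 <= 228 < 256 = 16^2.
Iterate m_{i+1} = d_i*a_i - m_i, d_{i+1} = (228 - m_{i+1}^2)/d_i, a_{i+1} = floor((a_0 + m_{i+1})/d_{i+1}):
  m_1 = 1*15 - 0 = 15, d_1 = (228 - 15^2)/1 = 3/1 = 3, a_1 = floor((15 + 15)/3) = 10.
  m_2 = 3*10 - 15 = 15, d_2 = (228 - 15^2)/3 = 3/3 = 1, a_2 = floor((15 + 15)/1) = 30.
  m_3 = 1*30 - 15 = 15, d_3 = (228 - 15^2)/1 = 3/1 = 3: (m_3, d_3) = (m_1, d_1) = (15, 3), so from here the quotients repeat a_1, a_2; the period length is 2.
Hence the expansion of sqrt(228) is a_0 = 15 followed by the repeating block 10, 30 (period 2).

[15; (10, 30)]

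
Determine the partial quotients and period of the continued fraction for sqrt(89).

[9; (2, 3, 3, 2, 18)]

Write x_i = (sqrt(89) + m_i)/d_i with (m_0, d_0) = (0, 1). a_0 = floor(sqrt(89)) = 9, since 9^2 = 81 <= 89 < 100 = 10^2.
Iterate m_{i+1} = d_i*a_i - m_i, d_{i+1} = (89 - m_{i+1}^2)/d_i, a_{i+1} = floor((a_0 + m_{i+1})/d_{i+1}):
  m_1 = 1*9 - 0 = 9, d_1 = (89 - 9^2)/1 = 8/1 = 8, a_1 = floor((9 + 9)/8) = 2.
  m_2 = 8*2 - 9 = 7, d_2 = (89 - 7^2)/8 = 40/8 = 5, a_2 = floor((9 + 7)/5) = 3.
  m_3 = 5*3 - 7 = 8, d_3 = (89 - 8^2)/5 = 25/5 = 5, a_3 = floor((9 + 8)/5) = 3.
  m_4 = 5*3 - 8 = 7, d_4 = (89 - 7^2)/5 = 40/5 = 8, a_4 = floor((9 + 7)/8) = 2.
  m_5 = 8*2 - 7 = 9, d_5 = (89 - 9^2)/8 = 8/8 = 1, a_5 = floor((9 + 9)/1) = 18.
  m_6 = 1*18 - 9 = 9, d_6 = (89 - 9^2)/1 = 8/1 = 8: (m_6, d_6) = (m_1, d_1) = (9, 8), so from here the quotients repeat a_1, ..., a_5; the period length is 5.
Hence the expansion of sqrt(89) is a_0 = 9 followed by the repeating block 2, 3, 3, 2, 18 (period 5).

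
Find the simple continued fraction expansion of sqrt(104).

[10; (5, 20)]

Write x_i = (sqrt(104) + m_i)/d_i with (m_0, d_0) = (0, 1). a_0 = floor(sqrt(104)) = 10, since 10^2 = 100 <= 104 < 121 = 11^2.
Iterate m_{i+1} = d_i*a_i - m_i, d_{i+1} = (104 - m_{i+1}^2)/d_i, a_{i+1} = floor((a_0 + m_{i+1})/d_{i+1}):
  m_1 = 1*10 - 0 = 10, d_1 = (104 - 10^2)/1 = 4/1 = 4, a_1 = floor((10 + 10)/4) = 5.
  m_2 = 4*5 - 10 = 10, d_2 = (104 - 10^2)/4 = 4/4 = 1, a_2 = floor((10 + 10)/1) = 20.
  m_3 = 1*20 - 10 = 10, d_3 = (104 - 10^2)/1 = 4/1 = 4: (m_3, d_3) = (m_1, d_1) = (10, 4), so from here the quotients repeat a_1, a_2; the period length is 2.
Hence the expansion of sqrt(104) is a_0 = 10 followed by the repeating block 5, 20 (period 2).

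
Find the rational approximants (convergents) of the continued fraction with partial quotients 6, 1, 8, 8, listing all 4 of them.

Using the convergent recurrence p_i = a_i*p_{i-1} + p_{i-2}, q_i = a_i*q_{i-1} + q_{i-2} with p_{-2}=0, p_{-1}=1, q_{-2}=1, q_{-1}=0:
  i=0: a_0=6, p_0 = 6*1 + 0 = 6, q_0 = 6*0 + 1 = 1.
  i=1: a_1=1, p_1 = 1*6 + 1 = 7, q_1 = 1*1 + 0 = 1.
  i=2: a_2=8, p_2 = 8*7 + 6 = 62, q_2 = 8*1 + 1 = 9.
  i=3: a_3=8, p_3 = 8*62 + 7 = 503, q_3 = 8*9 + 1 = 73.

6/1, 7/1, 62/9, 503/73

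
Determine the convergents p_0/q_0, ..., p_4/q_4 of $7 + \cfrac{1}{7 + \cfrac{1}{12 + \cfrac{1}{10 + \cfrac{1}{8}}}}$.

7/1, 50/7, 607/85, 6120/857, 49567/6941

Using the convergent recurrence p_i = a_i*p_{i-1} + p_{i-2}, q_i = a_i*q_{i-1} + q_{i-2} with p_{-2}=0, p_{-1}=1, q_{-2}=1, q_{-1}=0:
  i=0: a_0=7, p_0 = 7*1 + 0 = 7, q_0 = 7*0 + 1 = 1.
  i=1: a_1=7, p_1 = 7*7 + 1 = 50, q_1 = 7*1 + 0 = 7.
  i=2: a_2=12, p_2 = 12*50 + 7 = 607, q_2 = 12*7 + 1 = 85.
  i=3: a_3=10, p_3 = 10*607 + 50 = 6120, q_3 = 10*85 + 7 = 857.
  i=4: a_4=8, p_4 = 8*6120 + 607 = 49567, q_4 = 8*857 + 85 = 6941.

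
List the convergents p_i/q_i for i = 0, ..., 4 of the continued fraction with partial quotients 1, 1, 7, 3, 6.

Using the convergent recurrence p_i = a_i*p_{i-1} + p_{i-2}, q_i = a_i*q_{i-1} + q_{i-2} with p_{-2}=0, p_{-1}=1, q_{-2}=1, q_{-1}=0:
  i=0: a_0=1, p_0 = 1*1 + 0 = 1, q_0 = 1*0 + 1 = 1.
  i=1: a_1=1, p_1 = 1*1 + 1 = 2, q_1 = 1*1 + 0 = 1.
  i=2: a_2=7, p_2 = 7*2 + 1 = 15, q_2 = 7*1 + 1 = 8.
  i=3: a_3=3, p_3 = 3*15 + 2 = 47, q_3 = 3*8 + 1 = 25.
  i=4: a_4=6, p_4 = 6*47 + 15 = 297, q_4 = 6*25 + 8 = 158.

1/1, 2/1, 15/8, 47/25, 297/158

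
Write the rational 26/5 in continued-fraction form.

Run the Euclidean algorithm on 26 and 5; the successive quotients are the partial quotients a_0, a_1, ... (each step inverts the fractional part left over by the previous one):
  26 = 5*5 + 1, so a_0 = 5.
  5 = 5*1 + 0, so a_1 = 5.
The remainder reaches 0 after 2 divisions, so the expansion has 2 partial quotients, read off in order.

[5; 5]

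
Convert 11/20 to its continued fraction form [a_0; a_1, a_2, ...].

[0; 1, 1, 4, 2]

Run the Euclidean algorithm on 11 and 20; the successive quotients are the partial quotients a_0, a_1, ... (each step inverts the fractional part left over by the previous one):
  11 = 0*20 + 11, so a_0 = 0.
  20 = 1*11 + 9, so a_1 = 1.
  11 = 1*9 + 2, so a_2 = 1.
  9 = 4*2 + 1, so a_3 = 4.
  2 = 2*1 + 0, so a_4 = 2.
The remainder reaches 0 after 5 divisions, so the expansion has 5 partial quotients, read off in order.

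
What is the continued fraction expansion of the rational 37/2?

[18; 2]

Run the Euclidean algorithm on 37 and 2; the successive quotients are the partial quotients a_0, a_1, ... (each step inverts the fractional part left over by the previous one):
  37 = 18*2 + 1, so a_0 = 18.
  2 = 2*1 + 0, so a_1 = 2.
The remainder reaches 0 after 2 divisions, so the expansion has 2 partial quotients, read off in order.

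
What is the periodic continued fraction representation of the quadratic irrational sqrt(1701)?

Write x_i = (sqrt(1701) + m_i)/d_i with (m_0, d_0) = (0, 1). a_0 = floor(sqrt(1701)) = 41, since 41^2 = 1681 <= 1701 < 1764 = 42^2.
Iterate m_{i+1} = d_i*a_i - m_i, d_{i+1} = (1701 - m_{i+1}^2)/d_i, a_{i+1} = floor((a_0 + m_{i+1})/d_{i+1}):
  m_1 = 1*41 - 0 = 41, d_1 = (1701 - 41^2)/1 = 20/1 = 20, a_1 = floor((41 + 41)/20) = 4.
  m_2 = 20*4 - 41 = 39, d_2 = (1701 - 39^2)/20 = 180/20 = 9, a_2 = floor((41 + 39)/9) = 8.
  m_3 = 9*8 - 39 = 33, d_3 = (1701 - 33^2)/9 = 612/9 = 68, a_3 = floor((41 + 33)/68) = 1.
  m_4 = 68*1 - 33 = 35, d_4 = (1701 - 35^2)/68 = 476/68 = 7, a_4 = floor((41 + 35)/7) = 10.
  m_5 = 7*10 - 35 = 35, d_5 = (1701 - 35^2)/7 = 476/7 = 68, a_5 = floor((41 + 35)/68) = 1.
  m_6 = 68*1 - 35 = 33, d_6 = (1701 - 33^2)/68 = 612/68 = 9, a_6 = floor((41 + 33)/9) = 8.
  m_7 = 9*8 - 33 = 39, d_7 = (1701 - 39^2)/9 = 180/9 = 20, a_7 = floor((41 + 39)/20) = 4.
  m_8 = 20*4 - 39 = 41, d_8 = (1701 - 41^2)/20 = 20/20 = 1, a_8 = floor((41 + 41)/1) = 82.
  m_9 = 1*82 - 41 = 41, d_9 = (1701 - 41^2)/1 = 20/1 = 20: (m_9, d_9) = (m_1, d_1) = (41, 20), so from here the quotients repeat a_1, ..., a_8; the period length is 8.
Hence the expansion of sqrt(1701) is a_0 = 41 followed by the repeating block 4, 8, 1, 10, 1, 8, 4, 82 (period 8).

[41; (4, 8, 1, 10, 1, 8, 4, 82)]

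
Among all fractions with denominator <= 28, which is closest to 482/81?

Expand x = 482/81 as a continued fraction with the Euclidean algorithm:
  482 = 5*81 + 77, so a_0 = 5.
  81 = 1*77 + 4, so a_1 = 1.
  77 = 19*4 + 1, so a_2 = 19.
  4 = 4*1 + 0, so a_3 = 4.
so x = [5; 1, 19, 4].
Convergents (p_i = a_i*p_{i-1} + p_{i-2}, q_i = a_i*q_{i-1} + q_{i-2} with p_{-2}=0, p_{-1}=1, q_{-2}=1, q_{-1}=0), until the denominator exceeds 28:
  i=0: a_0=5, p_0 = 5*1 + 0 = 5, q_0 = 5*0 + 1 = 1.
  i=1: a_1=1, p_1 = 1*5 + 1 = 6, q_1 = 1*1 + 0 = 1.
  i=2: a_2=19, p_2 = 19*6 + 5 = 119, q_2 = 19*1 + 1 = 20.
  i=3: a_3=4, p_3 = 4*119 + 6 = 482, q_3 = 4*20 + 1 = 81.
q_3 = 81 > 28, so the last convergent with denominator <= 28 is p_2/q_2 = 119/20.
The closest fraction with denominator <= 28 is either p_2/q_2 or the intermediate fraction (k*p_2 + p_1)/(k*q_2 + q_1) with the largest k >= 1 whose denominator stays <= 28; these approach x as k grows, and every other convergent or intermediate fraction in range is farther away.
Largest k: floor((28 - q_1)/q_2) = floor((28 - 1)/20) = 1.
That gives (1*119 + 6)/(1*20 + 1) = 125/21.
Compare the errors: |x - 119/20| = |482*20 - 119*81|/(81*20) = 1/1620, and |x - 125/21| = |482*21 - 125*81|/(81*21) = 3/1701.
Cross-multiplying, 1*1701 = 1701 < 4860 = 3*1620, so 1/1620 is smaller: the convergent 119/20 is closer to x than 125/21.

119/20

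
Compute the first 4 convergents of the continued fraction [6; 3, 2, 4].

Using the convergent recurrence p_i = a_i*p_{i-1} + p_{i-2}, q_i = a_i*q_{i-1} + q_{i-2} with p_{-2}=0, p_{-1}=1, q_{-2}=1, q_{-1}=0:
  i=0: a_0=6, p_0 = 6*1 + 0 = 6, q_0 = 6*0 + 1 = 1.
  i=1: a_1=3, p_1 = 3*6 + 1 = 19, q_1 = 3*1 + 0 = 3.
  i=2: a_2=2, p_2 = 2*19 + 6 = 44, q_2 = 2*3 + 1 = 7.
  i=3: a_3=4, p_3 = 4*44 + 19 = 195, q_3 = 4*7 + 3 = 31.

6/1, 19/3, 44/7, 195/31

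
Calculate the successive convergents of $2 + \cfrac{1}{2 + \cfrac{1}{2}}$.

2/1, 5/2, 12/5

Using the convergent recurrence p_i = a_i*p_{i-1} + p_{i-2}, q_i = a_i*q_{i-1} + q_{i-2} with p_{-2}=0, p_{-1}=1, q_{-2}=1, q_{-1}=0:
  i=0: a_0=2, p_0 = 2*1 + 0 = 2, q_0 = 2*0 + 1 = 1.
  i=1: a_1=2, p_1 = 2*2 + 1 = 5, q_1 = 2*1 + 0 = 2.
  i=2: a_2=2, p_2 = 2*5 + 2 = 12, q_2 = 2*2 + 1 = 5.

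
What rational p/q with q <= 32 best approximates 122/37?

Expand x = 122/37 as a continued fraction with the Euclidean algorithm:
  122 = 3*37 + 11, so a_0 = 3.
  37 = 3*11 + 4, so a_1 = 3.
  11 = 2*4 + 3, so a_2 = 2.
  4 = 1*3 + 1, so a_3 = 1.
  3 = 3*1 + 0, so a_4 = 3.
so x = [3; 3, 2, 1, 3].
Convergents (p_i = a_i*p_{i-1} + p_{i-2}, q_i = a_i*q_{i-1} + q_{i-2} with p_{-2}=0, p_{-1}=1, q_{-2}=1, q_{-1}=0), until the denominator exceeds 32:
  i=0: a_0=3, p_0 = 3*1 + 0 = 3, q_0 = 3*0 + 1 = 1.
  i=1: a_1=3, p_1 = 3*3 + 1 = 10, q_1 = 3*1 + 0 = 3.
  i=2: a_2=2, p_2 = 2*10 + 3 = 23, q_2 = 2*3 + 1 = 7.
  i=3: a_3=1, p_3 = 1*23 + 10 = 33, q_3 = 1*7 + 3 = 10.
  i=4: a_4=3, p_4 = 3*33 + 23 = 122, q_4 = 3*10 + 7 = 37.
q_4 = 37 > 32, so the last convergent with denominator <= 32 is p_3/q_3 = 33/10.
The closest fraction with denominator <= 32 is either p_3/q_3 or the intermediate fraction (k*p_3 + p_2)/(k*q_3 + q_2) with the largest k >= 1 whose denominator stays <= 32; these approach x as k grows, and every other convergent or intermediate fraction in range is farther away.
Largest k: floor((32 - q_2)/q_3) = floor((32 - 7)/10) = 2.
That gives (2*33 + 23)/(2*10 + 7) = 89/27.
Compare the errors: |x - 33/10| = |122*10 - 33*37|/(37*10) = 1/370, and |x - 89/27| = |122*27 - 89*37|/(37*27) = 1/999.
Cross-multiplying, 1*370 = 370 < 999 = 1*999, so 1/999 is smaller: the intermediate fraction 89/27 is closer to x than 33/10.

89/27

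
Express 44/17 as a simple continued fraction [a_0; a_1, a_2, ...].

[2; 1, 1, 2, 3]

Run the Euclidean algorithm on 44 and 17; the successive quotients are the partial quotients a_0, a_1, ... (each step inverts the fractional part left over by the previous one):
  44 = 2*17 + 10, so a_0 = 2.
  17 = 1*10 + 7, so a_1 = 1.
  10 = 1*7 + 3, so a_2 = 1.
  7 = 2*3 + 1, so a_3 = 2.
  3 = 3*1 + 0, so a_4 = 3.
The remainder reaches 0 after 5 divisions, so the expansion has 5 partial quotients, read off in order.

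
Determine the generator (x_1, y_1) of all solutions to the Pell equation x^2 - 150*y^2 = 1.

First expand sqrt(150) as a continued fraction. With x_i = (sqrt(150) + m_i)/d_i and (m_0, d_0) = (0, 1): a_0 = floor(sqrt(150)) = 12, since 12^2 = 144 <= 150 < 169 = 13^2.
Iterate m_{i+1} = d_i*a_i - m_i, d_{i+1} = (150 - m_{i+1}^2)/d_i, a_{i+1} = floor((a_0 + m_{i+1})/d_{i+1}):
  m_1 = 1*12 - 0 = 12, d_1 = (150 - 12^2)/1 = 6/1 = 6, a_1 = floor((12 + 12)/6) = 4.
  m_2 = 6*4 - 12 = 12, d_2 = (150 - 12^2)/6 = 6/6 = 1, a_2 = floor((12 + 12)/1) = 24.
  m_3 = 1*24 - 12 = 12, d_3 = (150 - 12^2)/1 = 6/1 = 6: (m_3, d_3) = (m_1, d_1) = (12, 6), so from here the quotients repeat a_1, a_2; the period length is 2.
So sqrt(150) = [12; (4, 24)] with period length k = 2.
k is even, so the fundamental solution of x^2 - 150y^2 = 1 is (p_{k-1}, q_{k-1}) = (p_1, q_1); compute convergents through index 1.
Convergents (p_i = a_i*p_{i-1} + p_{i-2}, q_i = a_i*q_{i-1} + q_{i-2} with p_{-2}=0, p_{-1}=1, q_{-2}=1, q_{-1}=0):
  i=0: a_0=12, p_0 = 12*1 + 0 = 12, q_0 = 12*0 + 1 = 1.
  i=1: a_1=4, p_1 = 4*12 + 1 = 49, q_1 = 4*1 + 0 = 4.
Check: 49^2 - 150*4^2 = 2401 - 2400 = 1, so (x, y) = (49, 4) solves the equation, and by the theorem it is the least positive solution.

(x, y) = (49, 4)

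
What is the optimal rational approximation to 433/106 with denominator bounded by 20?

Expand x = 433/106 as a continued fraction with the Euclidean algorithm:
  433 = 4*106 + 9, so a_0 = 4.
  106 = 11*9 + 7, so a_1 = 11.
  9 = 1*7 + 2, so a_2 = 1.
  7 = 3*2 + 1, so a_3 = 3.
  2 = 2*1 + 0, so a_4 = 2.
so x = [4; 11, 1, 3, 2].
Convergents (p_i = a_i*p_{i-1} + p_{i-2}, q_i = a_i*q_{i-1} + q_{i-2} with p_{-2}=0, p_{-1}=1, q_{-2}=1, q_{-1}=0), until the denominator exceeds 20:
  i=0: a_0=4, p_0 = 4*1 + 0 = 4, q_0 = 4*0 + 1 = 1.
  i=1: a_1=11, p_1 = 11*4 + 1 = 45, q_1 = 11*1 + 0 = 11.
  i=2: a_2=1, p_2 = 1*45 + 4 = 49, q_2 = 1*11 + 1 = 12.
  i=3: a_3=3, p_3 = 3*49 + 45 = 192, q_3 = 3*12 + 11 = 47.
q_3 = 47 > 20, so the last convergent with denominator <= 20 is p_2/q_2 = 49/12.
The closest fraction with denominator <= 20 is either p_2/q_2 or the intermediate fraction (k*p_2 + p_1)/(k*q_2 + q_1) with the largest k >= 1 whose denominator stays <= 20; these approach x as k grows, and every other convergent or intermediate fraction in range is farther away.
Largest k: floor((20 - q_1)/q_2) = floor((20 - 11)/12) = 0.
Since k = 0, no intermediate fraction beyond p_2/q_2 has denominator <= 20, so the convergent 49/12 is the closest (its error is |433*12 - 49*106|/(106*12) = 2/1272).

49/12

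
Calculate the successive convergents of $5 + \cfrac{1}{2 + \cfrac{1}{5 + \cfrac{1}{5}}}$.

Using the convergent recurrence p_i = a_i*p_{i-1} + p_{i-2}, q_i = a_i*q_{i-1} + q_{i-2} with p_{-2}=0, p_{-1}=1, q_{-2}=1, q_{-1}=0:
  i=0: a_0=5, p_0 = 5*1 + 0 = 5, q_0 = 5*0 + 1 = 1.
  i=1: a_1=2, p_1 = 2*5 + 1 = 11, q_1 = 2*1 + 0 = 2.
  i=2: a_2=5, p_2 = 5*11 + 5 = 60, q_2 = 5*2 + 1 = 11.
  i=3: a_3=5, p_3 = 5*60 + 11 = 311, q_3 = 5*11 + 2 = 57.

5/1, 11/2, 60/11, 311/57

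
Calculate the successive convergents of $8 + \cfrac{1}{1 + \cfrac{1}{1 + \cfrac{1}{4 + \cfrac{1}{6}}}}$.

Using the convergent recurrence p_i = a_i*p_{i-1} + p_{i-2}, q_i = a_i*q_{i-1} + q_{i-2} with p_{-2}=0, p_{-1}=1, q_{-2}=1, q_{-1}=0:
  i=0: a_0=8, p_0 = 8*1 + 0 = 8, q_0 = 8*0 + 1 = 1.
  i=1: a_1=1, p_1 = 1*8 + 1 = 9, q_1 = 1*1 + 0 = 1.
  i=2: a_2=1, p_2 = 1*9 + 8 = 17, q_2 = 1*1 + 1 = 2.
  i=3: a_3=4, p_3 = 4*17 + 9 = 77, q_3 = 4*2 + 1 = 9.
  i=4: a_4=6, p_4 = 6*77 + 17 = 479, q_4 = 6*9 + 2 = 56.

8/1, 9/1, 17/2, 77/9, 479/56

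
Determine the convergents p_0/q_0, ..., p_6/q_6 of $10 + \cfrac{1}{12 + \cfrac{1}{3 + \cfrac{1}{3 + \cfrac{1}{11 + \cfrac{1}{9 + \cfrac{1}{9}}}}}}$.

Using the convergent recurrence p_i = a_i*p_{i-1} + p_{i-2}, q_i = a_i*q_{i-1} + q_{i-2} with p_{-2}=0, p_{-1}=1, q_{-2}=1, q_{-1}=0:
  i=0: a_0=10, p_0 = 10*1 + 0 = 10, q_0 = 10*0 + 1 = 1.
  i=1: a_1=12, p_1 = 12*10 + 1 = 121, q_1 = 12*1 + 0 = 12.
  i=2: a_2=3, p_2 = 3*121 + 10 = 373, q_2 = 3*12 + 1 = 37.
  i=3: a_3=3, p_3 = 3*373 + 121 = 1240, q_3 = 3*37 + 12 = 123.
  i=4: a_4=11, p_4 = 11*1240 + 373 = 14013, q_4 = 11*123 + 37 = 1390.
  i=5: a_5=9, p_5 = 9*14013 + 1240 = 127357, q_5 = 9*1390 + 123 = 12633.
  i=6: a_6=9, p_6 = 9*127357 + 14013 = 1160226, q_6 = 9*12633 + 1390 = 115087.

10/1, 121/12, 373/37, 1240/123, 14013/1390, 127357/12633, 1160226/115087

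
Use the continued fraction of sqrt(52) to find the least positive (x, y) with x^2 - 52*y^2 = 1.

First expand sqrt(52) as a continued fraction. With x_i = (sqrt(52) + m_i)/d_i and (m_0, d_0) = (0, 1): a_0 = floor(sqrt(52)) = 7, since 7^2 = 49 <= 52 < 64 = 8^2.
Iterate m_{i+1} = d_i*a_i - m_i, d_{i+1} = (52 - m_{i+1}^2)/d_i, a_{i+1} = floor((a_0 + m_{i+1})/d_{i+1}):
  m_1 = 1*7 - 0 = 7, d_1 = (52 - 7^2)/1 = 3/1 = 3, a_1 = floor((7 + 7)/3) = 4.
  m_2 = 3*4 - 7 = 5, d_2 = (52 - 5^2)/3 = 27/3 = 9, a_2 = floor((7 + 5)/9) = 1.
  m_3 = 9*1 - 5 = 4, d_3 = (52 - 4^2)/9 = 36/9 = 4, a_3 = floor((7 + 4)/4) = 2.
  m_4 = 4*2 - 4 = 4, d_4 = (52 - 4^2)/4 = 36/4 = 9, a_4 = floor((7 + 4)/9) = 1.
  m_5 = 9*1 - 4 = 5, d_5 = (52 - 5^2)/9 = 27/9 = 3, a_5 = floor((7 + 5)/3) = 4.
  m_6 = 3*4 - 5 = 7, d_6 = (52 - 7^2)/3 = 3/3 = 1, a_6 = floor((7 + 7)/1) = 14.
  m_7 = 1*14 - 7 = 7, d_7 = (52 - 7^2)/1 = 3/1 = 3: (m_7, d_7) = (m_1, d_1) = (7, 3), so from here the quotients repeat a_1, ..., a_6; the period length is 6.
So sqrt(52) = [7; (4, 1, 2, 1, 4, 14)] with period length k = 6.
k is even, so the fundamental solution of x^2 - 52y^2 = 1 is (p_{k-1}, q_{k-1}) = (p_5, q_5); compute convergents through index 5.
Convergents (p_i = a_i*p_{i-1} + p_{i-2}, q_i = a_i*q_{i-1} + q_{i-2} with p_{-2}=0, p_{-1}=1, q_{-2}=1, q_{-1}=0):
  i=0: a_0=7, p_0 = 7*1 + 0 = 7, q_0 = 7*0 + 1 = 1.
  i=1: a_1=4, p_1 = 4*7 + 1 = 29, q_1 = 4*1 + 0 = 4.
  i=2: a_2=1, p_2 = 1*29 + 7 = 36, q_2 = 1*4 + 1 = 5.
  i=3: a_3=2, p_3 = 2*36 + 29 = 101, q_3 = 2*5 + 4 = 14.
  i=4: a_4=1, p_4 = 1*101 + 36 = 137, q_4 = 1*14 + 5 = 19.
  i=5: a_5=4, p_5 = 4*137 + 101 = 649, q_5 = 4*19 + 14 = 90.
Check: 649^2 - 52*90^2 = 421201 - 421200 = 1, so (x, y) = (649, 90) solves the equation, and by the theorem it is the least positive solution.

(x, y) = (649, 90)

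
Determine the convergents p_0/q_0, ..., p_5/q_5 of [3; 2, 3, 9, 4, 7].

Using the convergent recurrence p_i = a_i*p_{i-1} + p_{i-2}, q_i = a_i*q_{i-1} + q_{i-2} with p_{-2}=0, p_{-1}=1, q_{-2}=1, q_{-1}=0:
  i=0: a_0=3, p_0 = 3*1 + 0 = 3, q_0 = 3*0 + 1 = 1.
  i=1: a_1=2, p_1 = 2*3 + 1 = 7, q_1 = 2*1 + 0 = 2.
  i=2: a_2=3, p_2 = 3*7 + 3 = 24, q_2 = 3*2 + 1 = 7.
  i=3: a_3=9, p_3 = 9*24 + 7 = 223, q_3 = 9*7 + 2 = 65.
  i=4: a_4=4, p_4 = 4*223 + 24 = 916, q_4 = 4*65 + 7 = 267.
  i=5: a_5=7, p_5 = 7*916 + 223 = 6635, q_5 = 7*267 + 65 = 1934.

3/1, 7/2, 24/7, 223/65, 916/267, 6635/1934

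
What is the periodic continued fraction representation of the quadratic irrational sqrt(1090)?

Write x_i = (sqrt(1090) + m_i)/d_i with (m_0, d_0) = (0, 1). a_0 = floor(sqrt(1090)) = 33, since 33^2 = 1089 <= 1090 < 1156 = 34^2.
Iterate m_{i+1} = d_i*a_i - m_i, d_{i+1} = (1090 - m_{i+1}^2)/d_i, a_{i+1} = floor((a_0 + m_{i+1})/d_{i+1}):
  m_1 = 1*33 - 0 = 33, d_1 = (1090 - 33^2)/1 = 1/1 = 1, a_1 = floor((33 + 33)/1) = 66.
  m_2 = 1*66 - 33 = 33, d_2 = (1090 - 33^2)/1 = 1/1 = 1: (m_2, d_2) = (m_1, d_1) = (33, 1), so from here the quotient a_1 repeats; the period length is 1.
Hence the expansion of sqrt(1090) is a_0 = 33 followed by the repeating block 66 (period 1).

[33; (66)]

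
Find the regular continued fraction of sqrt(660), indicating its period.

Write x_i = (sqrt(660) + m_i)/d_i with (m_0, d_0) = (0, 1). a_0 = floor(sqrt(660)) = 25, since 25^2 = 625 <= 660 < 676 = 26^2.
Iterate m_{i+1} = d_i*a_i - m_i, d_{i+1} = (660 - m_{i+1}^2)/d_i, a_{i+1} = floor((a_0 + m_{i+1})/d_{i+1}):
  m_1 = 1*25 - 0 = 25, d_1 = (660 - 25^2)/1 = 35/1 = 35, a_1 = floor((25 + 25)/35) = 1.
  m_2 = 35*1 - 25 = 10, d_2 = (660 - 10^2)/35 = 560/35 = 16, a_2 = floor((25 + 10)/16) = 2.
  m_3 = 16*2 - 10 = 22, d_3 = (660 - 22^2)/16 = 176/16 = 11, a_3 = floor((25 + 22)/11) = 4.
  m_4 = 11*4 - 22 = 22, d_4 = (660 - 22^2)/11 = 176/11 = 16, a_4 = floor((25 + 22)/16) = 2.
  m_5 = 16*2 - 22 = 10, d_5 = (660 - 10^2)/16 = 560/16 = 35, a_5 = floor((25 + 10)/35) = 1.
  m_6 = 35*1 - 10 = 25, d_6 = (660 - 25^2)/35 = 35/35 = 1, a_6 = floor((25 + 25)/1) = 50.
  m_7 = 1*50 - 25 = 25, d_7 = (660 - 25^2)/1 = 35/1 = 35: (m_7, d_7) = (m_1, d_1) = (25, 35), so from here the quotients repeat a_1, ..., a_6; the period length is 6.
Hence the expansion of sqrt(660) is a_0 = 25 followed by the repeating block 1, 2, 4, 2, 1, 50 (period 6).

[25; (1, 2, 4, 2, 1, 50)]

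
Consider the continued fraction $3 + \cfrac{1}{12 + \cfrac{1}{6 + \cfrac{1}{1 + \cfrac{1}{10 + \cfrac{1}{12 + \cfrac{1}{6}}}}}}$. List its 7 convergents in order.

3/1, 37/12, 225/73, 262/85, 2845/923, 34402/11161, 209257/67889

Using the convergent recurrence p_i = a_i*p_{i-1} + p_{i-2}, q_i = a_i*q_{i-1} + q_{i-2} with p_{-2}=0, p_{-1}=1, q_{-2}=1, q_{-1}=0:
  i=0: a_0=3, p_0 = 3*1 + 0 = 3, q_0 = 3*0 + 1 = 1.
  i=1: a_1=12, p_1 = 12*3 + 1 = 37, q_1 = 12*1 + 0 = 12.
  i=2: a_2=6, p_2 = 6*37 + 3 = 225, q_2 = 6*12 + 1 = 73.
  i=3: a_3=1, p_3 = 1*225 + 37 = 262, q_3 = 1*73 + 12 = 85.
  i=4: a_4=10, p_4 = 10*262 + 225 = 2845, q_4 = 10*85 + 73 = 923.
  i=5: a_5=12, p_5 = 12*2845 + 262 = 34402, q_5 = 12*923 + 85 = 11161.
  i=6: a_6=6, p_6 = 6*34402 + 2845 = 209257, q_6 = 6*11161 + 923 = 67889.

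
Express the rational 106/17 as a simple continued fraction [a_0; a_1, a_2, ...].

Run the Euclidean algorithm on 106 and 17; the successive quotients are the partial quotients a_0, a_1, ... (each step inverts the fractional part left over by the previous one):
  106 = 6*17 + 4, so a_0 = 6.
  17 = 4*4 + 1, so a_1 = 4.
  4 = 4*1 + 0, so a_2 = 4.
The remainder reaches 0 after 3 divisions, so the expansion has 3 partial quotients, read off in order.

[6; 4, 4]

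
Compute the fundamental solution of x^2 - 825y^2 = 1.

(x, y) = (48599, 1692)

First expand sqrt(825) as a continued fraction. With x_i = (sqrt(825) + m_i)/d_i and (m_0, d_0) = (0, 1): a_0 = floor(sqrt(825)) = 28, since 28^2 = 784 <= 825 < 841 = 29^2.
Iterate m_{i+1} = d_i*a_i - m_i, d_{i+1} = (825 - m_{i+1}^2)/d_i, a_{i+1} = floor((a_0 + m_{i+1})/d_{i+1}):
  m_1 = 1*28 - 0 = 28, d_1 = (825 - 28^2)/1 = 41/1 = 41, a_1 = floor((28 + 28)/41) = 1.
  m_2 = 41*1 - 28 = 13, d_2 = (825 - 13^2)/41 = 656/41 = 16, a_2 = floor((28 + 13)/16) = 2.
  m_3 = 16*2 - 13 = 19, d_3 = (825 - 19^2)/16 = 464/16 = 29, a_3 = floor((28 + 19)/29) = 1.
  m_4 = 29*1 - 19 = 10, d_4 = (825 - 10^2)/29 = 725/29 = 25, a_4 = floor((28 + 10)/25) = 1.
  m_5 = 25*1 - 10 = 15, d_5 = (825 - 15^2)/25 = 600/25 = 24, a_5 = floor((28 + 15)/24) = 1.
  m_6 = 24*1 - 15 = 9, d_6 = (825 - 9^2)/24 = 744/24 = 31, a_6 = floor((28 + 9)/31) = 1.
  m_7 = 31*1 - 9 = 22, d_7 = (825 - 22^2)/31 = 341/31 = 11, a_7 = floor((28 + 22)/11) = 4.
  m_8 = 11*4 - 22 = 22, d_8 = (825 - 22^2)/11 = 341/11 = 31, a_8 = floor((28 + 22)/31) = 1.
  m_9 = 31*1 - 22 = 9, d_9 = (825 - 9^2)/31 = 744/31 = 24, a_9 = floor((28 + 9)/24) = 1.
  m_10 = 24*1 - 9 = 15, d_10 = (825 - 15^2)/24 = 600/24 = 25, a_10 = floor((28 + 15)/25) = 1.
  m_11 = 25*1 - 15 = 10, d_11 = (825 - 10^2)/25 = 725/25 = 29, a_11 = floor((28 + 10)/29) = 1.
  m_12 = 29*1 - 10 = 19, d_12 = (825 - 19^2)/29 = 464/29 = 16, a_12 = floor((28 + 19)/16) = 2.
  m_13 = 16*2 - 19 = 13, d_13 = (825 - 13^2)/16 = 656/16 = 41, a_13 = floor((28 + 13)/41) = 1.
  m_14 = 41*1 - 13 = 28, d_14 = (825 - 28^2)/41 = 41/41 = 1, a_14 = floor((28 + 28)/1) = 56.
  m_15 = 1*56 - 28 = 28, d_15 = (825 - 28^2)/1 = 41/1 = 41: (m_15, d_15) = (m_1, d_1) = (28, 41), so from here the quotients repeat a_1, ..., a_14; the period length is 14.
So sqrt(825) = [28; (1, 2, 1, 1, 1, 1, 4, 1, 1, 1, 1, 2, 1, 56)] with period length k = 14.
k is even, so the fundamental solution of x^2 - 825y^2 = 1 is (p_{k-1}, q_{k-1}) = (p_13, q_13); compute convergents through index 13.
Convergents (p_i = a_i*p_{i-1} + p_{i-2}, q_i = a_i*q_{i-1} + q_{i-2} with p_{-2}=0, p_{-1}=1, q_{-2}=1, q_{-1}=0):
  i=0: a_0=28, p_0 = 28*1 + 0 = 28, q_0 = 28*0 + 1 = 1.
  i=1: a_1=1, p_1 = 1*28 + 1 = 29, q_1 = 1*1 + 0 = 1.
  i=2: a_2=2, p_2 = 2*29 + 28 = 86, q_2 = 2*1 + 1 = 3.
  i=3: a_3=1, p_3 = 1*86 + 29 = 115, q_3 = 1*3 + 1 = 4.
  i=4: a_4=1, p_4 = 1*115 + 86 = 201, q_4 = 1*4 + 3 = 7.
  i=5: a_5=1, p_5 = 1*201 + 115 = 316, q_5 = 1*7 + 4 = 11.
  i=6: a_6=1, p_6 = 1*316 + 201 = 517, q_6 = 1*11 + 7 = 18.
  i=7: a_7=4, p_7 = 4*517 + 316 = 2384, q_7 = 4*18 + 11 = 83.
  i=8: a_8=1, p_8 = 1*2384 + 517 = 2901, q_8 = 1*83 + 18 = 101.
  i=9: a_9=1, p_9 = 1*2901 + 2384 = 5285, q_9 = 1*101 + 83 = 184.
  i=10: a_10=1, p_10 = 1*5285 + 2901 = 8186, q_10 = 1*184 + 101 = 285.
  i=11: a_11=1, p_11 = 1*8186 + 5285 = 13471, q_11 = 1*285 + 184 = 469.
  i=12: a_12=2, p_12 = 2*13471 + 8186 = 35128, q_12 = 2*469 + 285 = 1223.
  i=13: a_13=1, p_13 = 1*35128 + 13471 = 48599, q_13 = 1*1223 + 469 = 1692.
Check: 48599^2 - 825*1692^2 = 2361862801 - 2361862800 = 1, so (x, y) = (48599, 1692) solves the equation, and by the theorem it is the least positive solution.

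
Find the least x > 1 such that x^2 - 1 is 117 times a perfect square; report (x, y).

(x, y) = (649, 60)

First expand sqrt(117) as a continued fraction. With x_i = (sqrt(117) + m_i)/d_i and (m_0, d_0) = (0, 1): a_0 = floor(sqrt(117)) = 10, since 10^2 = 100 <= 117 < 121 = 11^2.
Iterate m_{i+1} = d_i*a_i - m_i, d_{i+1} = (117 - m_{i+1}^2)/d_i, a_{i+1} = floor((a_0 + m_{i+1})/d_{i+1}):
  m_1 = 1*10 - 0 = 10, d_1 = (117 - 10^2)/1 = 17/1 = 17, a_1 = floor((10 + 10)/17) = 1.
  m_2 = 17*1 - 10 = 7, d_2 = (117 - 7^2)/17 = 68/17 = 4, a_2 = floor((10 + 7)/4) = 4.
  m_3 = 4*4 - 7 = 9, d_3 = (117 - 9^2)/4 = 36/4 = 9, a_3 = floor((10 + 9)/9) = 2.
  m_4 = 9*2 - 9 = 9, d_4 = (117 - 9^2)/9 = 36/9 = 4, a_4 = floor((10 + 9)/4) = 4.
  m_5 = 4*4 - 9 = 7, d_5 = (117 - 7^2)/4 = 68/4 = 17, a_5 = floor((10 + 7)/17) = 1.
  m_6 = 17*1 - 7 = 10, d_6 = (117 - 10^2)/17 = 17/17 = 1, a_6 = floor((10 + 10)/1) = 20.
  m_7 = 1*20 - 10 = 10, d_7 = (117 - 10^2)/1 = 17/1 = 17: (m_7, d_7) = (m_1, d_1) = (10, 17), so from here the quotients repeat a_1, ..., a_6; the period length is 6.
So sqrt(117) = [10; (1, 4, 2, 4, 1, 20)] with period length k = 6.
k is even, so the fundamental solution of x^2 - 117y^2 = 1 is (p_{k-1}, q_{k-1}) = (p_5, q_5); compute convergents through index 5.
Convergents (p_i = a_i*p_{i-1} + p_{i-2}, q_i = a_i*q_{i-1} + q_{i-2} with p_{-2}=0, p_{-1}=1, q_{-2}=1, q_{-1}=0):
  i=0: a_0=10, p_0 = 10*1 + 0 = 10, q_0 = 10*0 + 1 = 1.
  i=1: a_1=1, p_1 = 1*10 + 1 = 11, q_1 = 1*1 + 0 = 1.
  i=2: a_2=4, p_2 = 4*11 + 10 = 54, q_2 = 4*1 + 1 = 5.
  i=3: a_3=2, p_3 = 2*54 + 11 = 119, q_3 = 2*5 + 1 = 11.
  i=4: a_4=4, p_4 = 4*119 + 54 = 530, q_4 = 4*11 + 5 = 49.
  i=5: a_5=1, p_5 = 1*530 + 119 = 649, q_5 = 1*49 + 11 = 60.
Check: 649^2 - 117*60^2 = 421201 - 421200 = 1, so (x, y) = (649, 60) solves the equation, and by the theorem it is the least positive solution.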